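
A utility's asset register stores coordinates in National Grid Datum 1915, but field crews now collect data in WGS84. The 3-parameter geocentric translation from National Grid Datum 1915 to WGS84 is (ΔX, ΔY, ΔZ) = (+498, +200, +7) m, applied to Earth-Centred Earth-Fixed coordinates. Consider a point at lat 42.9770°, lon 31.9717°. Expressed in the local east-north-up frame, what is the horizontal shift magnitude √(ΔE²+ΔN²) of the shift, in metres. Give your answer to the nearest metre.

The local east axis at (φ, λ) is (−sin λ, cos λ, 0), so ΔE = −sin(31.9717°)·498 + cos(31.9717°)·200 = -94.03 m.
The local north axis is (−sin φ cos λ, −sin φ sin λ, cos φ), giving ΔN = -287.992 − 72.193 + 5.121 = -355.06 m.
Horizontal magnitude = √(ΔE² + ΔN²) = √((-94.03)² + (-355.06)²) = 367.30 m.

367 m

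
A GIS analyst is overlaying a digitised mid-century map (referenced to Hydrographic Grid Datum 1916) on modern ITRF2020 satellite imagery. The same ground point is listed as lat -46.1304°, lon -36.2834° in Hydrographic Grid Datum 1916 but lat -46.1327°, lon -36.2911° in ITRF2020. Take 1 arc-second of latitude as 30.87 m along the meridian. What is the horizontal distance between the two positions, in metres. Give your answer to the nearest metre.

Δφ = -46.1327° − -46.1304° = -0.0023°; Δλ = -36.2911° − -36.2834° = -0.0077°.
1° of latitude = 3600 × 30.87 = 111132 m.
ΔN = Δφ × 111132 = -255.6 m; ΔE = Δλ × 111132 × cos(-46.1304°) = -0.0077 × 111132 × 0.693019 = -593.0 m.
Distance = √(ΔE² + ΔN²) = √((-593.0)² + (-255.6)²) = 645.8 m.

646 m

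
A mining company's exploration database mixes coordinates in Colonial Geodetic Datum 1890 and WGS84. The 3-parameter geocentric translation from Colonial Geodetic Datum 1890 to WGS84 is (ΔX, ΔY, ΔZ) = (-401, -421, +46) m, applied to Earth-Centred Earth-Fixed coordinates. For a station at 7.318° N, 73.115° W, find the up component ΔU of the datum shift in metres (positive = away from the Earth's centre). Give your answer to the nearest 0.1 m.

ΔU = 289.9 m

At φ = 7.318°, λ = -73.115°: sin φ = 0.127376, cos φ = 0.991854, sin λ = -0.956890, cos λ = 0.290452.
ΔU = cos φ cos λ·ΔX + cos φ sin λ·ΔY + sin φ·ΔZ = (0.991854)(0.290452)(-401) + (0.991854)(-0.956890)(-421) + (0.127376)(46) = 289.91 m.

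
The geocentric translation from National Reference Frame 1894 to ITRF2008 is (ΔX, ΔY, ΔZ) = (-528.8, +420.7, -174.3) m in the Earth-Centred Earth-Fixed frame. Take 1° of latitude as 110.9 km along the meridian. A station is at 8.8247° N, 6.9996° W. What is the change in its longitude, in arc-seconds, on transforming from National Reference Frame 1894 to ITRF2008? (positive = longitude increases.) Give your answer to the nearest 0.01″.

Δλ = 11.60″

sin φ = 0.153412, cos φ = 0.988162, sin λ = -0.121862, cos λ = 0.992547.
East component: ΔE = −sin λ·ΔX + cos λ·ΔY = −(-0.121862)(-528.8) + (0.992547)(420.7) = 353.12 m.
1° of latitude spans 110900 m; at latitude φ, 1° of longitude spans that × cos φ = 109587.2 m, so Δλ = 353.12 / 109587.2 × 3600 = 11.600″.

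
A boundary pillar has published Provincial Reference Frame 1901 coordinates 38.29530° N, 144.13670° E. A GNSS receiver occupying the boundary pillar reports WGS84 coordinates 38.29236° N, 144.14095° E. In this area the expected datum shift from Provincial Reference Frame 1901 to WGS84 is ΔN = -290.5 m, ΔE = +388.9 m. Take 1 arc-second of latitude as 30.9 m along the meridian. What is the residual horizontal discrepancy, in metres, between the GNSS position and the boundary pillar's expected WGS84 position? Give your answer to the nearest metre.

Observed coordinate differences: Δφ = -0.00294°, Δλ = +0.00425°.
Converting to metres (1° lat = 111240 m, cos φ = 0.784827): observed ΔN = -327.0 m, observed ΔE = 371.0 m.
Subtracting the expected shift leaves a residual of -327.0 − (-290.5) = -36.5 m north and 371.0 − (388.9) = -17.9 m east.
Residual distance = √((-36.5)² + (-17.9)²) = 40.7 m.

41 m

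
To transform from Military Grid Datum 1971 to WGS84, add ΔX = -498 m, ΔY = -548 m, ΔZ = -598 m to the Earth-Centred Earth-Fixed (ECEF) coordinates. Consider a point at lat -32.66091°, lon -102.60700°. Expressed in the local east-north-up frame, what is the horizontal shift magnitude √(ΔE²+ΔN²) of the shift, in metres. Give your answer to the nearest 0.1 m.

398.3 m

At φ = -32.66091°, λ = -102.60700°: sin φ = -0.539666, cos φ = 0.841879, sin λ = -0.975890, cos λ = -0.218262.
ΔE = −sin λ·ΔX + cos λ·ΔY = −(-0.975890)·(-498) + (-0.218262)·(-548) = -366.39 m.
ΔN = −sin φ cos λ·ΔX − sin φ sin λ·ΔY + cos φ·ΔZ = −(-0.539666)(-0.218262)(-498) − (-0.539666)(-0.975890)(-548) + (0.841879)(-598) = -156.18 m.
Horizontal magnitude = √(ΔE² + ΔN²) = √((-366.39)² + (-156.18)²) = 398.28 m.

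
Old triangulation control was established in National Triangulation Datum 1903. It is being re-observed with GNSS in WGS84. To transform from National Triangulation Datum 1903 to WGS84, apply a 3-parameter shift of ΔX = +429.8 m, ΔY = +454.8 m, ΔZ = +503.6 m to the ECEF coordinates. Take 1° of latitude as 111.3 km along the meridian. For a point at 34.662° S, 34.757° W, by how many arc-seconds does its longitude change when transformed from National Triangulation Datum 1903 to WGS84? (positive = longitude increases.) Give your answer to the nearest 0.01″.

sin φ = -0.568734, cos φ = 0.822521, sin λ = -0.570097, cos λ = 0.821577.
East component: ΔE = −sin λ·ΔX + cos λ·ΔY = −(-0.570097)(429.8) + (0.821577)(454.8) = 618.68 m.
1° of latitude spans 111300 m; at latitude φ, 1° of longitude spans that × cos φ = 91546.6 m, so Δλ = 618.68 / 91546.6 × 3600 = 24.329″.

Δλ = 24.33″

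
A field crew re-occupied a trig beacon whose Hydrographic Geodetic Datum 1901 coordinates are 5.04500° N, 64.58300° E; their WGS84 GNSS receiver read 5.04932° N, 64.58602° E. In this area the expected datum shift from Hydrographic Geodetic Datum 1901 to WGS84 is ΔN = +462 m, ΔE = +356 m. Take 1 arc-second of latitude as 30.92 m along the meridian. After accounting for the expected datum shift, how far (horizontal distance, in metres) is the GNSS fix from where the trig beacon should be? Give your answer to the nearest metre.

28 m

Observed coordinate differences: Δφ = +0.00432°, Δλ = +0.00302°.
Converting to metres (1° lat = 111312 m, cos φ = 0.996126): observed ΔN = 480.9 m, observed ΔE = 334.9 m.
Subtracting the expected shift leaves a residual of 480.9 − (462) = 18.9 m north and 334.9 − (356) = -21.1 m east.
Residual distance = √(18.9² + (-21.1)²) = 28.3 m.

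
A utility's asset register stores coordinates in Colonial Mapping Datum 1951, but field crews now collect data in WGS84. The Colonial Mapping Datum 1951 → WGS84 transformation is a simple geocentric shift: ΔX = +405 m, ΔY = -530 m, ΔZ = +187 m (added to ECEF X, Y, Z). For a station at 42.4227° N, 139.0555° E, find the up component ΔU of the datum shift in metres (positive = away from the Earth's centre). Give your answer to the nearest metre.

The local up (radial) axis is (cos φ cos λ, cos φ sin λ, sin φ), giving ΔU = -225.823 − 256.390 + 126.149 = -356.06 m.

ΔU = -356 m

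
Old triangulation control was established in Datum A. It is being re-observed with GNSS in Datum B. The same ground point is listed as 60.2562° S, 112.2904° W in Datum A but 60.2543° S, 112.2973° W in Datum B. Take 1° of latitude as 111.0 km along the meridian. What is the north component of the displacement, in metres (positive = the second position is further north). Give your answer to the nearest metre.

Δφ = -60.2543° − -60.2562° = +0.0019°; Δλ = -112.2973° − -112.2904° = -0.0069°.
ΔN = Δφ × 111000 = 210.9 m; ΔE = Δλ × 111000 × cos(-60.2562°) = -0.0069 × 111000 × 0.496123 = -380.0 m.

ΔN = 211 m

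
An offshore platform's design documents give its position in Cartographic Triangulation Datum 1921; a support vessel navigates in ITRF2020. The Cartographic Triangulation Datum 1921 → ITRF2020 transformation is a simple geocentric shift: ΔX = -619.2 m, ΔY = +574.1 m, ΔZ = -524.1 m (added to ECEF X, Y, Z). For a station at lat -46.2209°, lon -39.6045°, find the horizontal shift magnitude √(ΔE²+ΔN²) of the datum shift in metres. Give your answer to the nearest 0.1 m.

The local east axis at (φ, λ) is (−sin λ, cos λ, 0), so ΔE = −sin(-39.6045°)·(-619.2) + cos(-39.6045°)·574.1 = 47.59 m.
The local north axis is (−sin φ cos λ, −sin φ sin λ, cos φ), giving ΔN = -344.451 − 264.242 − 362.614 = -971.31 m.
Horizontal magnitude = √(ΔE² + ΔN²) = √(47.59² + (-971.31)²) = 972.47 m.

972.5 m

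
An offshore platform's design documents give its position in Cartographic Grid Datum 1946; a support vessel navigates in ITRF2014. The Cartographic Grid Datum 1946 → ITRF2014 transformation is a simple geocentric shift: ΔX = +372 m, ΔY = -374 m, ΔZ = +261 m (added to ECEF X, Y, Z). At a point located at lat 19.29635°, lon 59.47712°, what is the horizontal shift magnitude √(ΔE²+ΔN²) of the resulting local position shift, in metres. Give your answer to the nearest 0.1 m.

At φ = 19.29635°, λ = 59.47712°: sin φ = 0.330454, cos φ = 0.943822, sin λ = 0.861426, cos λ = 0.507882.
ΔE = −sin λ·ΔX + cos λ·ΔY = −(0.861426)·(372) + (0.507882)·(-374) = -510.40 m.
ΔN = −sin φ cos λ·ΔX − sin φ sin λ·ΔY + cos φ·ΔZ = −(0.330454)(0.507882)(372) − (0.330454)(0.861426)(-374) + (0.943822)(261) = 290.37 m.
Horizontal magnitude = √(ΔE² + ΔN²) = √((-510.40)² + 290.37²) = 587.21 m.

587.2 m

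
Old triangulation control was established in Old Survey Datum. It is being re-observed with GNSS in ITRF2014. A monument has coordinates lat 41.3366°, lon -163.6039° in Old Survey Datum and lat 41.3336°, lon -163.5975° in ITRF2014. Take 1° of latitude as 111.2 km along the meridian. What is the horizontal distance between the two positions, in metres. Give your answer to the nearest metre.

Δφ = 41.3336° − 41.3366° = -0.0030°; Δλ = -163.5975° − -163.6039° = +0.0064°.
ΔN = Δφ × 111200 = -333.6 m; ΔE = Δλ × 111200 × cos(41.3366°) = +0.0064 × 111200 × 0.750842 = 534.4 m.
Distance = √(ΔE² + ΔN²) = √(534.4² + (-333.6)²) = 629.9 m.

630 m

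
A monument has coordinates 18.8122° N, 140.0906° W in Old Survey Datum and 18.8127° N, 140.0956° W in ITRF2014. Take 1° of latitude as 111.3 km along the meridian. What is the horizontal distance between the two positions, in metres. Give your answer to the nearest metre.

530 m

Δφ = 18.8127° − 18.8122° = +0.0005°; Δλ = -140.0956° − -140.0906° = -0.0050°.
ΔN = Δφ × 111300 = 55.6 m; ΔE = Δλ × 111300 × cos(18.8122°) = -0.0050 × 111300 × 0.946581 = -526.8 m.
Distance = √(ΔE² + ΔN²) = √((-526.8)² + 55.6²) = 529.7 m.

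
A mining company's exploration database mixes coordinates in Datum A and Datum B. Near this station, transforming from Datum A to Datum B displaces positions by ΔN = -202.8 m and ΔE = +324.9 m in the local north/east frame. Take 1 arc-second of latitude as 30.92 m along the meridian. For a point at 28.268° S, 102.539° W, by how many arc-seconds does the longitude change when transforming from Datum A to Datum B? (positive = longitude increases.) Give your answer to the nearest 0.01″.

Δλ = 11.93″

At latitude -28.268°, cos φ = 0.880742.
1″ of longitude at this latitude = 30.92 × cos φ = 27.2325 m, so Δλ = 324.9 / 27.2325 = 11.931″.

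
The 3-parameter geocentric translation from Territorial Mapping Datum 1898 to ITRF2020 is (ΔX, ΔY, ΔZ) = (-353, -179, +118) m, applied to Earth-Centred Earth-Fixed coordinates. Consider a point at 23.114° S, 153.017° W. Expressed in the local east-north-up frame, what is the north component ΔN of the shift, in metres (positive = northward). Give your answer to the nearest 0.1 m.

At φ = -23.114°, λ = -153.017°: sin φ = -0.392562, cos φ = 0.919726, sin λ = -0.453726, cos λ = -0.891141.
ΔN = −sin φ cos λ·ΔX − sin φ sin λ·ΔY + cos φ·ΔZ = −(-0.392562)(-0.891141)(-353) − (-0.392562)(-0.453726)(-179) + (0.919726)(118) = 263.90 m.

ΔN = 263.9 m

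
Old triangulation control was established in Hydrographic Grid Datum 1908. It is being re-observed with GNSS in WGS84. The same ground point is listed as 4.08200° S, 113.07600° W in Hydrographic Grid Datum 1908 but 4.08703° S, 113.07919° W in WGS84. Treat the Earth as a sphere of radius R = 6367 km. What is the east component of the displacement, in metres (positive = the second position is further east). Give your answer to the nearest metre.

ΔE = -354 m

Δφ = -4.08703° − -4.08200° = -0.00503°; Δλ = -113.07919° − -113.07600° = -0.00319°.
1° along a meridian = πR/180 = 111125 m.
ΔN = Δφ × 111125 = -559.0 m; ΔE = Δλ × 111125 × cos(-4.08200°) = -0.00319 × 111125 × 0.997463 = -353.6 m.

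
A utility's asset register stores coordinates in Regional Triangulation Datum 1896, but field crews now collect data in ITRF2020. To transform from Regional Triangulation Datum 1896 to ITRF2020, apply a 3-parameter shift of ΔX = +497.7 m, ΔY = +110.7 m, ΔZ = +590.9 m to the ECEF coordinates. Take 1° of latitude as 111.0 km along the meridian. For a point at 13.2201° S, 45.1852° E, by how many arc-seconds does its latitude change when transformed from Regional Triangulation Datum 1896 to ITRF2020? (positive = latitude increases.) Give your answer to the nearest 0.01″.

Δφ = 21.84″

sin φ = -0.228692, cos φ = 0.973499, sin λ = 0.709389, cos λ = 0.704817.
North component: ΔN = −sin φ cos λ·ΔX − sin φ sin λ·ΔY + cos φ·ΔZ = −(-0.228692)(0.704817)(497.7) − (-0.228692)(0.709389)(110.7) + (0.973499)(590.9) = 673.42 m.
1° of latitude spans 111000 m, so Δφ = 673.42 / 111000 × 3600 = 21.841″.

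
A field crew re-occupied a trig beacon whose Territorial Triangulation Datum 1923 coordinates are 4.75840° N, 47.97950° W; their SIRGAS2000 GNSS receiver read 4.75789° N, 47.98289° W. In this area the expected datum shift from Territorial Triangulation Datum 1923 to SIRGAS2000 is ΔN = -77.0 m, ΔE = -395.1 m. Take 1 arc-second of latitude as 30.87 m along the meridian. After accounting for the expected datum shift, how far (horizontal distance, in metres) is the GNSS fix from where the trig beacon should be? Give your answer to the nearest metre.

28 m

Observed coordinate differences: Δφ = -0.00051°, Δλ = -0.00339°.
Converting to metres (1° lat = 111132 m, cos φ = 0.996553): observed ΔN = -56.7 m, observed ΔE = -375.4 m.
Subtracting the expected shift leaves a residual of -56.7 − (-77.0) = 20.3 m north and -375.4 − (-395.1) = 19.7 m east.
Residual distance = √(20.3² + 19.7²) = 28.3 m.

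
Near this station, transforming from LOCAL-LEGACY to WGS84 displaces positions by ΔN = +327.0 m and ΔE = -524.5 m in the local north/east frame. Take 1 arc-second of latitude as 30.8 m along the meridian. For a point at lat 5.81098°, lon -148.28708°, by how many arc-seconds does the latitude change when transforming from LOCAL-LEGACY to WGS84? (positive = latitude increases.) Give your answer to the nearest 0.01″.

Δφ = 10.62″

1″ of latitude = 30.80 m, so Δφ = 327.0 / 30.80 = 10.617″.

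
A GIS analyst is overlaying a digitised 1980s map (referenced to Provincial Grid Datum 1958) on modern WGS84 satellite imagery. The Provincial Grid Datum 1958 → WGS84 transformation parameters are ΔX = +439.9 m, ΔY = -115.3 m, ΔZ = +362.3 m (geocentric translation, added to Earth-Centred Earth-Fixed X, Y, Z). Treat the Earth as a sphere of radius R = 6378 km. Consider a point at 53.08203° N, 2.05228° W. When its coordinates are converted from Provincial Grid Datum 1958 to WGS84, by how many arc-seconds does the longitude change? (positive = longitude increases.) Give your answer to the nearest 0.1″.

Δλ = -5.4″

sin φ = 0.799496, cos φ = 0.600671, sin λ = -0.035811, cos λ = 0.999359.
East component: ΔE = −sin λ·ΔX + cos λ·ΔY = −(-0.035811)(439.9) + (0.999359)(-115.3) = -99.47 m.
1° of latitude spans πR/180 = 111317 m; at latitude φ, 1° of longitude spans that × cos φ = 66865.0 m, so Δλ = -99.47 / 66865.0 × 3600 = -5.356″.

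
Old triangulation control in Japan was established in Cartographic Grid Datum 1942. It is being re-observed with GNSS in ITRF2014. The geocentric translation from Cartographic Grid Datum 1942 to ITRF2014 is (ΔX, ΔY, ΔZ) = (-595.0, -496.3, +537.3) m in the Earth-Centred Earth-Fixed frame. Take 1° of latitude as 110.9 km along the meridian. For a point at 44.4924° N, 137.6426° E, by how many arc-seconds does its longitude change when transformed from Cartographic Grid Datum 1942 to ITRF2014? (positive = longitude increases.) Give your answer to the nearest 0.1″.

sin φ = 0.700815, cos φ = 0.713343, sin λ = 0.673753, cos λ = -0.738956.
East component: ΔE = −sin λ·ΔX + cos λ·ΔY = −(0.673753)(-595.0) + (-0.738956)(-496.3) = 767.63 m.
1° of latitude spans 110900 m; at latitude φ, 1° of longitude spans that × cos φ = 79109.8 m, so Δλ = 767.63 / 79109.8 × 3600 = 34.932″.

Δλ = 34.9″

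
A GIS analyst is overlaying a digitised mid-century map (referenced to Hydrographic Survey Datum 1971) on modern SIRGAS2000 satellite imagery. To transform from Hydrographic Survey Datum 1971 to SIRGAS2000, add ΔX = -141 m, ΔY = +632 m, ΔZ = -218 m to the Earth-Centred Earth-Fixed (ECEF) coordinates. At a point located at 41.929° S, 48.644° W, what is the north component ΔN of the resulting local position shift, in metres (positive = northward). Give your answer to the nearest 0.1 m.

The local north axis is (−sin φ cos λ, −sin φ sin λ, cos φ), giving ΔN = -62.253 − 316.992 − 162.186 = -541.43 m.

ΔN = -541.4 m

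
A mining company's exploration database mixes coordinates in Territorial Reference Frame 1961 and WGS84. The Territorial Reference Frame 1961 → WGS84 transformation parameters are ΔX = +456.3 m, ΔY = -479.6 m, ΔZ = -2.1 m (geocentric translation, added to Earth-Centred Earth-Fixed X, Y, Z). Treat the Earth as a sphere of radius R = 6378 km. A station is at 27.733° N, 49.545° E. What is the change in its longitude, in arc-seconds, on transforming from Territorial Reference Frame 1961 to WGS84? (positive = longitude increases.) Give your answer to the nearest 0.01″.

Δλ = -24.06″

sin φ = 0.465352, cos φ = 0.885126, sin λ = 0.760916, cos λ = 0.648851.
East component: ΔE = −sin λ·ΔX + cos λ·ΔY = −(0.760916)(456.3) + (0.648851)(-479.6) = -658.39 m.
1° of latitude spans πR/180 = 111317 m; at latitude φ, 1° of longitude spans that × cos φ = 98529.6 m, so Δλ = -658.39 / 98529.6 × 3600 = -24.056″.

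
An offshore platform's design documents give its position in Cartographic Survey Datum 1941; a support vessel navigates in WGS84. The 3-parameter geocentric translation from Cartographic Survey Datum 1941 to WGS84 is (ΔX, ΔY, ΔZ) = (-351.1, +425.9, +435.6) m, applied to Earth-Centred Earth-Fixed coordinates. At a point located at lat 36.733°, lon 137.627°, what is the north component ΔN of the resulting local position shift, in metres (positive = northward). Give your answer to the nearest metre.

ΔN = 22 m

The local north axis is (−sin φ cos λ, −sin φ sin λ, cos φ), giving ΔN = -155.134 − 171.673 + 349.103 = 22.30 m.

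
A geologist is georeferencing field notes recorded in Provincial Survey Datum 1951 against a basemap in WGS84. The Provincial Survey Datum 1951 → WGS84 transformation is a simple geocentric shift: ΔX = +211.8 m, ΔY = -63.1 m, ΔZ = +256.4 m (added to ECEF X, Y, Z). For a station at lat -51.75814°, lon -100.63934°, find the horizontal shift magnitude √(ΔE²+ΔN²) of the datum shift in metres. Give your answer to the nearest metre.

282 m

At φ = -51.75814°, λ = -100.63934°: sin φ = -0.785405, cos φ = 0.618982, sin λ = -0.982809, cos λ = -0.184626.
ΔE = −sin λ·ΔX + cos λ·ΔY = −(-0.982809)·(211.8) + (-0.184626)·(-63.1) = 219.81 m.
ΔN = −sin φ cos λ·ΔX − sin φ sin λ·ΔY + cos φ·ΔZ = −(-0.785405)(-0.184626)(211.8) − (-0.785405)(-0.982809)(-63.1) + (0.618982)(256.4) = 176.70 m.
Horizontal magnitude = √(ΔE² + ΔN²) = √(219.81² + 176.70²) = 282.03 m.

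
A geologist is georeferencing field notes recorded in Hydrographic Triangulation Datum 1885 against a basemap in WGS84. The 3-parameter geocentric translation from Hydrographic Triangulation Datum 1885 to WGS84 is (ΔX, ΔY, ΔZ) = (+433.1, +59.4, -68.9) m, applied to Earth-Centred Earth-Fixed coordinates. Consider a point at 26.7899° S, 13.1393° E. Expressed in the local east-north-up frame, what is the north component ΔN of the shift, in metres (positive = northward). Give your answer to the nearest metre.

ΔN = 135 m

The local north axis is (−sin φ cos λ, −sin φ sin λ, cos φ), giving ΔN = 190.096 + 6.086 − 61.505 = 134.68 m.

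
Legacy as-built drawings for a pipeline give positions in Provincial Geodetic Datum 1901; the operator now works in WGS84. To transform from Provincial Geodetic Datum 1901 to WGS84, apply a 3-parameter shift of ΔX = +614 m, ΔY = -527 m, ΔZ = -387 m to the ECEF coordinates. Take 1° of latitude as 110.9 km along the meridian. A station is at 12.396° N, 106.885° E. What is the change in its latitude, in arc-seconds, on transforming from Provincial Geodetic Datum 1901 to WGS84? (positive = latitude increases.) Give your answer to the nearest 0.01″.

Δφ = -7.51″

sin φ = 0.214667, cos φ = 0.976687, sin λ = 0.956890, cos λ = -0.290452.
North component: ΔN = −sin φ cos λ·ΔX − sin φ sin λ·ΔY + cos φ·ΔZ = −(0.214667)(-0.290452)(614) − (0.214667)(0.956890)(-527) + (0.976687)(-387) = -231.44 m.
1° of latitude spans 110900 m, so Δφ = -231.44 / 110900 × 3600 = -7.513″.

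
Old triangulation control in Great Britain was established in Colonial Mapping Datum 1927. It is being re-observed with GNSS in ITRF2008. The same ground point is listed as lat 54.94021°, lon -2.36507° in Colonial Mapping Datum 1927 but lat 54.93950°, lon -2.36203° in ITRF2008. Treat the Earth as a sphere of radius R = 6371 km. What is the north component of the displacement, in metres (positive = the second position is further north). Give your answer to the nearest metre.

ΔN = -79 m

Δφ = 54.93950° − 54.94021° = -0.00071°; Δλ = -2.36203° − -2.36507° = +0.00304°.
1° along a meridian = πR/180 = 111195 m.
ΔN = Δφ × 111195 = -78.9 m; ΔE = Δλ × 111195 × cos(54.94021°) = +0.00304 × 111195 × 0.574431 = 194.2 m.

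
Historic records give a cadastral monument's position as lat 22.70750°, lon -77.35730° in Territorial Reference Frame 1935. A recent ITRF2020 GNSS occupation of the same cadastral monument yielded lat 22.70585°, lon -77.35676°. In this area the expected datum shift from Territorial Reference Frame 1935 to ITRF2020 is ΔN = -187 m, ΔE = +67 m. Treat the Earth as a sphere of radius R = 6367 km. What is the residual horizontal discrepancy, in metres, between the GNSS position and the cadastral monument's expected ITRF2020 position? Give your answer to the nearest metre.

Observed coordinate differences: Δφ = -0.00165°, Δλ = +0.00054°.
Converting to metres (1° lat = 111125 m, cos φ = 0.922488): observed ΔN = -183.4 m, observed ΔE = 55.4 m.
Subtracting the expected shift leaves a residual of -183.4 − (-187) = 3.6 m north and 55.4 − (67) = -11.6 m east.
Residual distance = √(3.6² + (-11.6)²) = 12.2 m.

12 m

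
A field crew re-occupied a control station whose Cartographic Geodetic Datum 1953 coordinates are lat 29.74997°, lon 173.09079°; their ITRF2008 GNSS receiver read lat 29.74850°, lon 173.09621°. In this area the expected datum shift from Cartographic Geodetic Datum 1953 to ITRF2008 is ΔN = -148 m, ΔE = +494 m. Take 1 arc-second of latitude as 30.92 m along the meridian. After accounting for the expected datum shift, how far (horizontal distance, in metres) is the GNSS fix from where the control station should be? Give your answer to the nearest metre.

34 m

Observed coordinate differences: Δφ = -0.00147°, Δλ = +0.00542°.
Converting to metres (1° lat = 111312 m, cos φ = 0.868199): observed ΔN = -163.6 m, observed ΔE = 523.8 m.
Subtracting the expected shift leaves a residual of -163.6 − (-148) = -15.6 m north and 523.8 − (494) = 29.8 m east.
Residual distance = √((-15.6)² + 29.8²) = 33.6 m.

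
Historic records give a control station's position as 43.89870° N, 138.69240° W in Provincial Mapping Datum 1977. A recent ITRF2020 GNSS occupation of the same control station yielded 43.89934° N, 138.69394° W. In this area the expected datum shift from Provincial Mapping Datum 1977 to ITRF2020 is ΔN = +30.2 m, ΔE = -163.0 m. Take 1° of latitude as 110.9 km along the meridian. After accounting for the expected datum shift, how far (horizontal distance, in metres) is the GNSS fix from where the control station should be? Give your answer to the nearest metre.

Observed coordinate differences: Δφ = +0.00064°, Δλ = -0.00154°.
Converting to metres (1° lat = 110900 m, cos φ = 0.720567): observed ΔN = 71.0 m, observed ΔE = -123.1 m.
Subtracting the expected shift leaves a residual of 71.0 − (30.2) = 40.8 m north and -123.1 − (-163.0) = 39.9 m east.
Residual distance = √(40.8² + 39.9²) = 57.1 m.

57 m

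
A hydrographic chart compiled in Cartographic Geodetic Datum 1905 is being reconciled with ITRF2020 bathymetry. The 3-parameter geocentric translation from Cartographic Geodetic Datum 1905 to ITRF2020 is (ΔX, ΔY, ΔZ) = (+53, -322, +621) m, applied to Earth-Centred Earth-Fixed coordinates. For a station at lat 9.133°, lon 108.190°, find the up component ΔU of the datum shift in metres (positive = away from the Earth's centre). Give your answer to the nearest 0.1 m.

ΔU = -219.8 m

At φ = 9.133°, λ = 108.190°: sin φ = 0.158727, cos φ = 0.987323, sin λ = 0.950027, cos λ = -0.312169.
ΔU = cos φ cos λ·ΔX + cos φ sin λ·ΔY + sin φ·ΔZ = (0.987323)(-0.312169)(53) + (0.987323)(0.950027)(-322) + (0.158727)(621) = -219.80 m.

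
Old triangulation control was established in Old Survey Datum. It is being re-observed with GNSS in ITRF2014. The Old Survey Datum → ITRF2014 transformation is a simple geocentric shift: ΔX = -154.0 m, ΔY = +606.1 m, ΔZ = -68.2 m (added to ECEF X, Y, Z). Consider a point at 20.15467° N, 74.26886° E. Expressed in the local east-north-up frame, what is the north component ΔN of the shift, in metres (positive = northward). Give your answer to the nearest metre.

At φ = 20.15467°, λ = 74.26886°: sin φ = 0.344556, cos φ = 0.938766, sin λ = 0.962545, cos λ = 0.271124.
ΔN = −sin φ cos λ·ΔX − sin φ sin λ·ΔY + cos φ·ΔZ = −(0.344556)(0.271124)(-154.0) − (0.344556)(0.962545)(606.1) + (0.938766)(-68.2) = -250.65 m.

ΔN = -251 m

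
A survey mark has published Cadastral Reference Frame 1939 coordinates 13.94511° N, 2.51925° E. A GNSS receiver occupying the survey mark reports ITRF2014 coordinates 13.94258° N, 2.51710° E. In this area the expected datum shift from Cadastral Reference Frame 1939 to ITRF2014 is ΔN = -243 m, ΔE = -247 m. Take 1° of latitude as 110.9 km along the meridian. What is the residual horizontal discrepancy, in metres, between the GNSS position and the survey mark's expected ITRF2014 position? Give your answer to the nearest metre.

41 m

Observed coordinate differences: Δφ = -0.00253°, Δλ = -0.00215°.
Converting to metres (1° lat = 110900 m, cos φ = 0.970527): observed ΔN = -280.6 m, observed ΔE = -231.4 m.
Subtracting the expected shift leaves a residual of -280.6 − (-243) = -37.6 m north and -231.4 − (-247) = 15.6 m east.
Residual distance = √((-37.6)² + 15.6²) = 40.7 m.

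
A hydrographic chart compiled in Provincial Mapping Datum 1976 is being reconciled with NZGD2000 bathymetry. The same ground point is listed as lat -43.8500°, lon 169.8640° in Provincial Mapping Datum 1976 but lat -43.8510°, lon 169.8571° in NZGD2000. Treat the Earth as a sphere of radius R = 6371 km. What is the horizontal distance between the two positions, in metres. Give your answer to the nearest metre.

Δφ = -43.8510° − -43.8500° = -0.0010°; Δλ = 169.8571° − 169.8640° = -0.0069°.
1° along a meridian = πR/180 = 111195 m.
ΔN = Δφ × 111195 = -111.2 m; ΔE = Δλ × 111195 × cos(-43.8500°) = -0.0069 × 111195 × 0.721156 = -553.3 m.
Distance = √(ΔE² + ΔN²) = √((-553.3)² + (-111.2)²) = 564.4 m.

564 m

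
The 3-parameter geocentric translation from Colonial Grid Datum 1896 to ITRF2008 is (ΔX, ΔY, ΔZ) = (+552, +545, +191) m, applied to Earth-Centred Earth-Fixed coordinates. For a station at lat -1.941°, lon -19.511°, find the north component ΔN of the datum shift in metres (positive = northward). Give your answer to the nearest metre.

The local north axis is (−sin φ cos λ, −sin φ sin λ, cos φ), giving ΔN = 17.623 − 6.165 + 190.890 = 202.35 m.

ΔN = 202 m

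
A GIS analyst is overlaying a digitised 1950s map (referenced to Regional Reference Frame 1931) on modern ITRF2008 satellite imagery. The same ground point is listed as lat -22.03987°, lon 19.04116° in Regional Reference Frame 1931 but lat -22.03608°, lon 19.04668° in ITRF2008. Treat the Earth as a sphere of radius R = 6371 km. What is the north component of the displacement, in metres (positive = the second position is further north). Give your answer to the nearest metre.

ΔN = 421 m

Δφ = -22.03608° − -22.03987° = +0.00379°; Δλ = 19.04668° − 19.04116° = +0.00552°.
1° along a meridian = πR/180 = 111195 m.
ΔN = Δφ × 111195 = 421.4 m; ΔE = Δλ × 111195 × cos(-22.03987°) = +0.00552 × 111195 × 0.926923 = 568.9 m.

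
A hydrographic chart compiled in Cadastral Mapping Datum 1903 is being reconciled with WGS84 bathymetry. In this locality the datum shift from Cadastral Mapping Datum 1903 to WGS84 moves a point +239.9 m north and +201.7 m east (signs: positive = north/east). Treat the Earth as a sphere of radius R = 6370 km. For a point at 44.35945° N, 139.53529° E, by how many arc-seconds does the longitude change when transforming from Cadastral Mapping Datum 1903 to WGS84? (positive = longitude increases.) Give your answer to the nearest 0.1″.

At latitude 44.35945°, cos φ = 0.714968.
One radian of longitude at latitude φ spans R cos φ, so Δλ = ΔE / (R cos φ) = 201.7 / (6370000 × 0.714968) = 4.4287e-05 rad = 9.135″.

Δλ = 9.1″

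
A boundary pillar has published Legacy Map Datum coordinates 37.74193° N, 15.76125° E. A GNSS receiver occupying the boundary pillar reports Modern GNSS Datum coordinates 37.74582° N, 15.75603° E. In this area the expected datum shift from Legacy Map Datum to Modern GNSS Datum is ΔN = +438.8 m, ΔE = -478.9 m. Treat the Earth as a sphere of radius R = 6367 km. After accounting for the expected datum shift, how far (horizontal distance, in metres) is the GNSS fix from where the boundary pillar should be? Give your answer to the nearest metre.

Observed coordinate differences: Δφ = +0.00389°, Δλ = -0.00522°.
Converting to metres (1° lat = 111125 m, cos φ = 0.790776): observed ΔN = 432.3 m, observed ΔE = -458.7 m.
Subtracting the expected shift leaves a residual of 432.3 − (438.8) = -6.5 m north and -458.7 − (-478.9) = 20.2 m east.
Residual distance = √((-6.5)² + 20.2²) = 21.2 m.

21 m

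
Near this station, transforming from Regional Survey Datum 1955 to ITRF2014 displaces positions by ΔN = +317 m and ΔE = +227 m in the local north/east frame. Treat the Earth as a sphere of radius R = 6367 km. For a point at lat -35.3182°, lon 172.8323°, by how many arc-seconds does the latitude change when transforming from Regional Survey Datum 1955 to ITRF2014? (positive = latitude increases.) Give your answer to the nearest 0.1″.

Δφ = 10.3″

On a sphere of radius R, 1 rad of latitude = R, so Δφ = ΔN / R = 317.0 / 6367000 = 4.9788e-05 rad = 10.270″.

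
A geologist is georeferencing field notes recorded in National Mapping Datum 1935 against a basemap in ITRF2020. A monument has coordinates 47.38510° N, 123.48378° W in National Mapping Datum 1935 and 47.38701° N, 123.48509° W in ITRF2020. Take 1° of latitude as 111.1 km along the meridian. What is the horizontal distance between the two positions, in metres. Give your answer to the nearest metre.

Δφ = 47.38701° − 47.38510° = +0.00191°; Δλ = -123.48509° − -123.48378° = -0.00131°.
ΔN = Δφ × 111100 = 212.2 m; ΔE = Δλ × 111100 × cos(47.38510°) = -0.00131 × 111100 × 0.677067 = -98.5 m.
Distance = √(ΔE² + ΔN²) = √((-98.5)² + 212.2²) = 234.0 m.

234 m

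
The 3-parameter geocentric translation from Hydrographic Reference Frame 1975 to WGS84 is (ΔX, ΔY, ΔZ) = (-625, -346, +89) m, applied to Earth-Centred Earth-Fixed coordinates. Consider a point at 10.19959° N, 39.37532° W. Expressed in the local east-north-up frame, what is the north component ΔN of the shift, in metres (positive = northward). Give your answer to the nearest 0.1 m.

ΔN = 134.3 m

The local north axis is (−sin φ cos λ, −sin φ sin λ, cos φ), giving ΔN = 85.551 − 38.869 + 87.594 = 134.28 m.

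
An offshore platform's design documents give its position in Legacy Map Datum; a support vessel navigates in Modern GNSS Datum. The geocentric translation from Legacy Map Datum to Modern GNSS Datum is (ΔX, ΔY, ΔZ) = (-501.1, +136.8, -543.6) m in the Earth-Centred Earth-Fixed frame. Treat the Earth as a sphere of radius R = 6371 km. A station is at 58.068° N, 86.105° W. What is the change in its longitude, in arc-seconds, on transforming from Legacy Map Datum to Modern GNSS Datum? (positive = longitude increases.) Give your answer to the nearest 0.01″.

Δλ = -30.03″

sin φ = 0.848676, cos φ = 0.528912, sin λ = -0.997690, cos λ = 0.067928.
East component: ΔE = −sin λ·ΔX + cos λ·ΔY = −(-0.997690)(-501.1) + (0.067928)(136.8) = -490.65 m.
1° of latitude spans πR/180 = 111195 m; at latitude φ, 1° of longitude spans that × cos φ = 58812.4 m, so Δλ = -490.65 / 58812.4 × 3600 = -30.033″.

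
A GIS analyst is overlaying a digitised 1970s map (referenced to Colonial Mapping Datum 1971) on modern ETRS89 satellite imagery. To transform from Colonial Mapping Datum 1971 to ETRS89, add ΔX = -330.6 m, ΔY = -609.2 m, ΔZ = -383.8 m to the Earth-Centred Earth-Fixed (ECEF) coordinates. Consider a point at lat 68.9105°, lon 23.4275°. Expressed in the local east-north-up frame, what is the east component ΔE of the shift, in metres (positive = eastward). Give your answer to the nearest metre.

At φ = 68.9105°, λ = 23.4275°: sin φ = 0.933019, cos φ = 0.359826, sin λ = 0.397588, cos λ = 0.917564.
ΔE = −sin λ·ΔX + cos λ·ΔY = −(0.397588)·(-330.6) + (0.917564)·(-609.2) = -427.54 m.

ΔE = -428 m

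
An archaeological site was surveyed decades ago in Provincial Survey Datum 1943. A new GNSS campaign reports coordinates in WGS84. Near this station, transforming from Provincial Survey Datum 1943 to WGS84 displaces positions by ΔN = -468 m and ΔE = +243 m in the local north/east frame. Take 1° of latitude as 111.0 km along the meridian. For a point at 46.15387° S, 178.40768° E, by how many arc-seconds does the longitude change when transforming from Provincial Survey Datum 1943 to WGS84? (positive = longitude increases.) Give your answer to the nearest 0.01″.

At latitude -46.15387°, cos φ = 0.692724.
1° of longitude at this latitude = 111.0 × cos φ = 76.89 km, so Δλ = 243.0 / 76892.4 = 0.0031603° = 11.377″.

Δλ = 11.38″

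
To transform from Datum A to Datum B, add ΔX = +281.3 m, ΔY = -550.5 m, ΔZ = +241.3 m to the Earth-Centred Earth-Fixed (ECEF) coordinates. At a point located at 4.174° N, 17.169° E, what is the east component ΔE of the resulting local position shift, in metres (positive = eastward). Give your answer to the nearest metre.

ΔE = -609 m

At φ = 4.174°, λ = 17.169°: sin φ = 0.072786, cos φ = 0.997348, sin λ = 0.295191, cos λ = 0.955438.
ΔE = −sin λ·ΔX + cos λ·ΔY = −(0.295191)·(281.3) + (0.955438)·(-550.5) = -609.01 m.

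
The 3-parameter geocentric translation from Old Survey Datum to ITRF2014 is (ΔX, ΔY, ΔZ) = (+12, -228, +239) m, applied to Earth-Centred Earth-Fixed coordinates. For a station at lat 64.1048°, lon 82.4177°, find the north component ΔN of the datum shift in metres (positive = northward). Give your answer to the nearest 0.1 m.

At φ = 64.1048°, λ = 82.4177°: sin φ = 0.899594, cos φ = 0.436726, sin λ = 0.991256, cos λ = 0.131950.
ΔN = −sin φ cos λ·ΔX − sin φ sin λ·ΔY + cos φ·ΔZ = −(0.899594)(0.131950)(12) − (0.899594)(0.991256)(-228) + (0.436726)(239) = 306.27 m.

ΔN = 306.3 m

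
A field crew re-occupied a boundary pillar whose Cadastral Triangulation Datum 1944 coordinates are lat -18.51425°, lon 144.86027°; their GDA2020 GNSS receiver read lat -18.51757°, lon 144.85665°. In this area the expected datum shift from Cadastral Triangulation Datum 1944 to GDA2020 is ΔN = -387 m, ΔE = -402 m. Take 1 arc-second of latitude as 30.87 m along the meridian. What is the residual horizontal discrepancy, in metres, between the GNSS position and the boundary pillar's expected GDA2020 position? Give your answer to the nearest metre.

Observed coordinate differences: Δφ = -0.00332°, Δλ = -0.00362°.
Converting to metres (1° lat = 111132 m, cos φ = 0.948245): observed ΔN = -369.0 m, observed ΔE = -381.5 m.
Subtracting the expected shift leaves a residual of -369.0 − (-387) = 18.0 m north and -381.5 − (-402) = 20.5 m east.
Residual distance = √(18.0² + 20.5²) = 27.3 m.

27 m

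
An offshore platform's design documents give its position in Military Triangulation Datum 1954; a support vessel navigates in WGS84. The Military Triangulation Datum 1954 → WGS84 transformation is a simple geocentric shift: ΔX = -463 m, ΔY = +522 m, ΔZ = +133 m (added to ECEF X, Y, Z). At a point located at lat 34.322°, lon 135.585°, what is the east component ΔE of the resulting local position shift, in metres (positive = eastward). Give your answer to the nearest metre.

ΔE = -49 m

The local east axis at (φ, λ) is (−sin λ, cos λ, 0), so ΔE = −sin(135.585°)·(-463) + cos(135.585°)·522 = -48.83 m.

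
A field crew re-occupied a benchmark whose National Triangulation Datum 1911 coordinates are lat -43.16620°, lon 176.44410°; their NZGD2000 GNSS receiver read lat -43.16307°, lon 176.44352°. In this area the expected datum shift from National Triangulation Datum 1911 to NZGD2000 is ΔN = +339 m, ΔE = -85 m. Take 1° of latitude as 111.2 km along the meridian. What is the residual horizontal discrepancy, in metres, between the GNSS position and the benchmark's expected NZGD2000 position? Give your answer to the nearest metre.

39 m

Observed coordinate differences: Δφ = +0.00313°, Δλ = -0.00058°.
Converting to metres (1° lat = 111200 m, cos φ = 0.729372): observed ΔN = 348.1 m, observed ΔE = -47.0 m.
Subtracting the expected shift leaves a residual of 348.1 − (339) = 9.1 m north and -47.0 − (-85) = 38.0 m east.
Residual distance = √(9.1² + 38.0²) = 39.0 m.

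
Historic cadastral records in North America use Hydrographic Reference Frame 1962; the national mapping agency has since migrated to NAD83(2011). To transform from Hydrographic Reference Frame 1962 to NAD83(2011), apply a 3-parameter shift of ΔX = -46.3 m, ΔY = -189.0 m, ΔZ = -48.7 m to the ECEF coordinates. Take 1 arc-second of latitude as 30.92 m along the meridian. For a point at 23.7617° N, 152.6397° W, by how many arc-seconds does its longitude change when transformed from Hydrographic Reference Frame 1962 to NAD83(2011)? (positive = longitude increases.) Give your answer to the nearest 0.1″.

sin φ = 0.402934, cos φ = 0.915229, sin λ = -0.459585, cos λ = -0.888134.
East component: ΔE = −sin λ·ΔX + cos λ·ΔY = −(-0.459585)(-46.3) + (-0.888134)(-189.0) = 146.58 m.
1° of latitude spans 3600 × 30.92 = 111312 m; at latitude φ, 1° of longitude spans that × cos φ = 101876.0 m, so Δλ = 146.58 / 101876.0 × 3600 = 5.180″.

Δλ = 5.2″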